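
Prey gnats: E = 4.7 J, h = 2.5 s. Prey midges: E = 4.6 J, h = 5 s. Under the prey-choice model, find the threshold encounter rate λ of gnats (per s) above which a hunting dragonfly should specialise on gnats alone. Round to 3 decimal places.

At the threshold, the rate on gnats alone equals the profitability of midges: λ·4.7/(1 + λ·2.5) = 4.6/5 = 0.92.
Rearranging, λ(4.7 − 0.92×2.5) = 0.92, so λ = 0.92/2.4 = 0.3833 per s.

0.383 per s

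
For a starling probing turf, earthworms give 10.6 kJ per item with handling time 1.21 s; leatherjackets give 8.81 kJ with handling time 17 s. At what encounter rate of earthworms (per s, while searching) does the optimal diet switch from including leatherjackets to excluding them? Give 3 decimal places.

The zero-one rule: include leatherjackets iff E₂/h₂ > λE₁/(1+λh₁). Equality gives the switch point.
λE₁h₂ = E₂ + λE₂h₁ ⇒ λ = E₂/(E₁h₂ − E₂h₁) = 8.81/(180.2 − 10.66) = 0.05196 per s.

0.052 per s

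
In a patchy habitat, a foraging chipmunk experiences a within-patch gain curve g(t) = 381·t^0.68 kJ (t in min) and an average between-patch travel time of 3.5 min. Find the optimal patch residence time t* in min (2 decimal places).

7.44 min

Maximise g(t)/(T+t): set derivative to zero → g'(t)(T+t) = g(t).
g'(t) = 0.68·381·t^-0.32. Setting 0.68·381·t^-0.32 = 381·t^0.68/(3.5+t) gives 0.68(3.5+t) = t, so 0.32·t = 0.68×3.5.
t* = 0.68×3.5/0.32 = 7.438 min.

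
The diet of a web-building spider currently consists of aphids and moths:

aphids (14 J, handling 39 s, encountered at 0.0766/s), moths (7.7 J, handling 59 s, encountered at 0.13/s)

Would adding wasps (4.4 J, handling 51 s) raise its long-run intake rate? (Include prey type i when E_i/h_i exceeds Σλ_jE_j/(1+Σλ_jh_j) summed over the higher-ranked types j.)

No

Intake rate on the current diet: R = (0.0766×14 + 0.13×7.7) / (1 + 0.0766×39 + 0.13×59) = 2.073/11.66 = 0.1779 J/s.
wasps: E/h = 4.4/51 = 0.08627 J/s.
Since 0.08627 < R, time spent handling wasps is better spent searching.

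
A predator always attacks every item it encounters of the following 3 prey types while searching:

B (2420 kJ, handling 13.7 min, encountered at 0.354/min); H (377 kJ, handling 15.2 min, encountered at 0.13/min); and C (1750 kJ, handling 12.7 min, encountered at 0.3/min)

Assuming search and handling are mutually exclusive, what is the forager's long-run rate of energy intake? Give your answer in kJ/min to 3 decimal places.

122.956 kJ/min

R = (0.354×2420 + 0.13×377 + 0.3×1750) / (1 + 0.354×13.7 + 0.13×15.2 + 0.3×12.7) = 1431/11.64 = 123 kJ/min.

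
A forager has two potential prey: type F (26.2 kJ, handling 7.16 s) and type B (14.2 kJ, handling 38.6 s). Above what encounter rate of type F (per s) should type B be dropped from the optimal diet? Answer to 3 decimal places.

0.016 per s

Drop type B once their profitability E₂/h₂ falls below the rate achievable on type F alone: E₂/h₂ = λE₁/(1 + λh₁).
Solve for λ: λE₁h₂ = E₂(1 + λh₁) → λ(E₁h₂ − E₂h₁) = E₂ → λ = E₂/(E₁h₂ − E₂h₁).
λ = 14.2/(26.2×38.6 − 14.2×7.16) = 14.2/909.6 = 0.01561 per s.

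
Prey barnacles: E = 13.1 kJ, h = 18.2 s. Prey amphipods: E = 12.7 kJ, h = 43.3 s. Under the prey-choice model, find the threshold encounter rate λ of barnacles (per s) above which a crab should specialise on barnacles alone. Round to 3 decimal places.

The zero-one rule: include amphipods iff E₂/h₂ > λE₁/(1+λh₁). Equality gives the switch point.
λE₁h₂ = E₂ + λE₂h₁ ⇒ λ = E₂/(E₁h₂ − E₂h₁) = 12.7/(567.2 − 231.1) = 0.03779 per s.

0.038 per s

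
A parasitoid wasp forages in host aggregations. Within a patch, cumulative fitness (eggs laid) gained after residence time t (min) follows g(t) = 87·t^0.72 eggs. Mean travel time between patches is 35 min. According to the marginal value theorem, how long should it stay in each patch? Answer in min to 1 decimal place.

Maximise g(t)/(T+t): set derivative to zero → g'(t)(T+t) = g(t).
g'(t) = 0.72·87·t^-0.28. Setting 0.72·87·t^-0.28 = 87·t^0.72/(35+t) gives 0.72(35+t) = t, so 0.28·t = 0.72×35.
t* = 0.72×35/0.28 = 90 min.

90.0 min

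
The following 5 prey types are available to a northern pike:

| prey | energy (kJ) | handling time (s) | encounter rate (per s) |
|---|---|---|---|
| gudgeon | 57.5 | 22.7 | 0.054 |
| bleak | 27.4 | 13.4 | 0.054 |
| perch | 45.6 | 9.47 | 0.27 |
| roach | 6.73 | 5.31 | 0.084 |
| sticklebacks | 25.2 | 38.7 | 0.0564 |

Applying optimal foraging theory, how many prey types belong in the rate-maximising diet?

1

Profitabilities (E/h, kJ/s): perch 4.82, gudgeon 2.53, bleak 2.04, roach 1.27, sticklebacks 0.651. Add prey in this order while the next type's profitability exceeds the intake rate on those already taken.
Rate on top 1: 3.461. gudgeon: 2.53 < 3.461 → exclude; stop.
Optimal diet: perch — 1 of 5 types.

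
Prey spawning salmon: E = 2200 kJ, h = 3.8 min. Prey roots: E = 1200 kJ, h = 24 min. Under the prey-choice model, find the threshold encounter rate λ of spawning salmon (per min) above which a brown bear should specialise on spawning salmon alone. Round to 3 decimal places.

The zero-one rule: include roots iff E₂/h₂ > λE₁/(1+λh₁). Equality gives the switch point.
λE₁h₂ = E₂ + λE₂h₁ ⇒ λ = E₂/(E₁h₂ − E₂h₁) = 1200/(5.28e+04 − 4560) = 0.02488 per min.

0.025 per min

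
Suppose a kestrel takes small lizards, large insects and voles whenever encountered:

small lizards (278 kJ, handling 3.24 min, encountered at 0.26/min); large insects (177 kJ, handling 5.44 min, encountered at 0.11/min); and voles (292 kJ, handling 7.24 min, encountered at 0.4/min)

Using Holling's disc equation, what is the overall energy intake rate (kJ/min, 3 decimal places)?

Energy encountered per unit search time: 0.26×278 + 0.11×177 + 0.4×292 = 208.6 kJ/min.
Handling time per unit search time: 0.26×3.24 + 0.11×5.44 + 0.4×7.24 = 4.337.
Rate = 208.6/(1 + 4.337) = 39.08 kJ/min.

39.078 kJ/min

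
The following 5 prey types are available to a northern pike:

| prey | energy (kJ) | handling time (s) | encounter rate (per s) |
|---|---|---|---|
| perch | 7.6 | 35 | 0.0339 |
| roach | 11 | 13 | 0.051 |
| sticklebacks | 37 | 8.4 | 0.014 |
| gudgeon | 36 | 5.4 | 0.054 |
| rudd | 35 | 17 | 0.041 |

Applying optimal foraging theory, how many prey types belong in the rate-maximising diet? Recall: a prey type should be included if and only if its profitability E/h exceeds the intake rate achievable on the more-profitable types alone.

3

Profitabilities (E/h, kJ/s): gudgeon 6.67, sticklebacks 4.4, rudd 2.06, roach 0.846, perch 0.217. Add prey in this order while the next type's profitability exceeds the intake rate on those already taken.
Rate on top 1: 1.505. sticklebacks: 4.4 > 1.505 → include.
Rate on top 2: 1.747. rudd: 2.06 > 1.747 → include.
Rate on top 3: 1.85. roach: 0.846 < 1.85 → exclude; stop.
Optimal diet: gudgeon, sticklebacks, rudd — 3 of 5 types.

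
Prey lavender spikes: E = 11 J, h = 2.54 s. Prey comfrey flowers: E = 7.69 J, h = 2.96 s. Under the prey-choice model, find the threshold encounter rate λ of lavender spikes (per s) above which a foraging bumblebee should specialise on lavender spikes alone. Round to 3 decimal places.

The zero-one rule: include comfrey flowers iff E₂/h₂ > λE₁/(1+λh₁). Equality gives the switch point.
λE₁h₂ = E₂ + λE₂h₁ ⇒ λ = E₂/(E₁h₂ − E₂h₁) = 7.69/(32.56 − 19.53) = 0.5903 per s.

0.590 per s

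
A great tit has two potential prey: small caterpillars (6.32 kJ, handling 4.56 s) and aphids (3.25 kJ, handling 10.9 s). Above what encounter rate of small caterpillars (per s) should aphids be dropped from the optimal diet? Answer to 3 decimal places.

At the threshold, the rate on small caterpillars alone equals the profitability of aphids: λ·6.32/(1 + λ·4.56) = 3.25/10.9 = 0.2982.
Rearranging, λ(6.32 − 0.2982×4.56) = 0.2982, so λ = 0.2982/4.96 = 0.06011 per s.

0.060 per s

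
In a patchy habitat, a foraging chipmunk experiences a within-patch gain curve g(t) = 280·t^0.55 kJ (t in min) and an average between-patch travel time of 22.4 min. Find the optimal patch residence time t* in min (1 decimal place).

27.4 min

Optimal t* satisfies g'(t*) = g(t*)/(T + t*).
g'(t) = 0.55·280·t^-0.45. Setting 0.55·280·t^-0.45 = 280·t^0.55/(22.4+t) gives 0.55(22.4+t) = t, so 0.45·t = 0.55×22.4.
t* = 0.55×22.4/0.45 = 27.38 min.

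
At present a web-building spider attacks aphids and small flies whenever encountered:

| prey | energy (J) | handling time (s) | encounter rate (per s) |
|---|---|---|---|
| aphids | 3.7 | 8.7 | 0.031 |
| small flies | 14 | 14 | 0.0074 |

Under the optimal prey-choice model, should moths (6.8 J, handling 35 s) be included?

Yes

Current rate: (0.031×3.7 + 0.0074×14)/(1 + 0.031×8.7 + 0.0074×14) = 0.159 J/s.
Profitability of moths: 6.8/35 = 0.1943 J/s.
0.1943 > 0.159, so adding moths raises the average — include it.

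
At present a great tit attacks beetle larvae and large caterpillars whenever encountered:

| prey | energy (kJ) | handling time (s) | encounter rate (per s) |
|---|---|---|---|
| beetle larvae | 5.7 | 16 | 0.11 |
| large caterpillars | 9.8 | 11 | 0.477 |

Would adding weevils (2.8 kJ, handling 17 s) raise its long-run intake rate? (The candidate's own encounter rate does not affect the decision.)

No

On beetle larvae and large caterpillars alone, R = ΣλE/(1+Σλh) = 5.302/8.007 = 0.6621 kJ/s.
weevils: E/h = 2.8/17 = 0.1647 kJ/s.
0.1647 < 0.6621, so adding weevils would lower the average — exclude it.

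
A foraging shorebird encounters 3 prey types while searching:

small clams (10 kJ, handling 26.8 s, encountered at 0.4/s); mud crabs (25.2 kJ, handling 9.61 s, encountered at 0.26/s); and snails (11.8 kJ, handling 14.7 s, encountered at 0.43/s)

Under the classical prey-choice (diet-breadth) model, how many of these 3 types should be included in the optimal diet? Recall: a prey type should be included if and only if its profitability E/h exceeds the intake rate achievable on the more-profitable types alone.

Profitabilities (E/h, kJ/s): mud crabs 2.62, snails 0.803, small clams 0.373. Add prey in this order while the next type's profitability exceeds the intake rate on those already taken.
Rate on top 1: 1.873. snails: 0.803 < 1.873 → exclude; stop.
Optimal diet: mud crabs — 1 of 3 types.

1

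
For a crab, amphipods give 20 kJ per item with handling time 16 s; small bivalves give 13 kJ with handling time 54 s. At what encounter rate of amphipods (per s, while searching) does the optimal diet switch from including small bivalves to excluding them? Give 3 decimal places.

Drop small bivalves once their profitability E₂/h₂ falls below the rate achievable on amphipods alone: E₂/h₂ = λE₁/(1 + λh₁).
Solve for λ: λE₁h₂ = E₂(1 + λh₁) → λ(E₁h₂ − E₂h₁) = E₂ → λ = E₂/(E₁h₂ − E₂h₁).
λ = 13/(20×54 − 13×16) = 13/872 = 0.01491 per s.

0.015 per s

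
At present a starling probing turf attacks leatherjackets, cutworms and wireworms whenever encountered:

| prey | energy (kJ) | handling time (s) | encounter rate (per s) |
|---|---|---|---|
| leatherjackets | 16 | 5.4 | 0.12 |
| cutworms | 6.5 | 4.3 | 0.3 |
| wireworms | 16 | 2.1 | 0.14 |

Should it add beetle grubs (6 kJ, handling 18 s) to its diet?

Current rate: (0.12×16 + 0.3×6.5 + 0.14×16)/(1 + 0.12×5.4 + 0.3×4.3 + 0.14×2.1) = 1.89 kJ/s.
beetle grubs: E/h = 6/18 = 0.3333 kJ/s.
Since 0.3333 < R, time spent handling beetle grubs is better spent searching.

No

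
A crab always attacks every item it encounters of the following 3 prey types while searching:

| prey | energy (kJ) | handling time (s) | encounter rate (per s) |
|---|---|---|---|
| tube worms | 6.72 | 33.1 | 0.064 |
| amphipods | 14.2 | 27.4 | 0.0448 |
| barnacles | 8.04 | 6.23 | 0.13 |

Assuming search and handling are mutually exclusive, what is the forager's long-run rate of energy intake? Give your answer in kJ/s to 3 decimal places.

0.410 kJ/s

R = (0.064×6.72 + 0.0448×14.2 + 0.13×8.04) / (1 + 0.064×33.1 + 0.0448×27.4 + 0.13×6.23) = 2.111/5.156 = 0.4095 kJ/s.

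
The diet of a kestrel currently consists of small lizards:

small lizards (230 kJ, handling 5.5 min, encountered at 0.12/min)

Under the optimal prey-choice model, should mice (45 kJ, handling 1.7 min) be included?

Yes

Intake rate on the current diet: R = (0.12×230) / (1 + 0.12×5.5) = 27.6/1.66 = 16.63 kJ/min.
mice: E/h = 45/1.7 = 26.47 kJ/min.
Since 26.47 > R, including mice increases the long-run rate.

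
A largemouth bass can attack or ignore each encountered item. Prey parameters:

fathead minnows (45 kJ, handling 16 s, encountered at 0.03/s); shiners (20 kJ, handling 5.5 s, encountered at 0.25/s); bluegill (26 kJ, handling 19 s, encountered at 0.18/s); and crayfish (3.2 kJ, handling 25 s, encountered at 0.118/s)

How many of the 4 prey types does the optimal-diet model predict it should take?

2

Profitabilities (E/h, kJ/s): shiners 3.64, fathead minnows 2.81, bluegill 1.37, crayfish 0.128. Add prey in this order while the next type's profitability exceeds the intake rate on those already taken.
Rate on top 1: 2.105. fathead minnows: 2.81 > 2.105 → include.
Rate on top 2: 2.224. bluegill: 1.37 < 2.224 → exclude; stop.
Optimal diet: shiners, fathead minnows — 2 of 4 types.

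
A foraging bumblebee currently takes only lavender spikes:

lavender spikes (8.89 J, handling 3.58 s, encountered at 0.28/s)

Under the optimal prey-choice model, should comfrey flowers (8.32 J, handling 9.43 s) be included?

On lavender spikes alone, R = ΣλE/(1+Σλh) = 2.489/2.002 = 1.243 J/s.
Profitability of comfrey flowers: 8.32/9.43 = 0.8823 J/s.
Since 0.8823 < R, time spent handling comfrey flowers is better spent searching.

No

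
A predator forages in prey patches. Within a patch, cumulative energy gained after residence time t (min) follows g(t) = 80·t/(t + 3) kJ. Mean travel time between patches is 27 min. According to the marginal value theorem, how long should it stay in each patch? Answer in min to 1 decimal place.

Optimal t* satisfies g'(t*) = g(t*)/(T + t*).
g'(t) = 80·3/(t + 3)². Setting 80·3/(t+3)² = 80t/[(t+3)(27+t)] gives 3(27+t) = t(t+3), so t² = 3×27 = 81.
t* = √81 = 9 min.

9.0 min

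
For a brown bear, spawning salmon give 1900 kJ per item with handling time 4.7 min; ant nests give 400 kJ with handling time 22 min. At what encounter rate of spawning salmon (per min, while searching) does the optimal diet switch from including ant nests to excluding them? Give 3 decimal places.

0.010 per min

Drop ant nests once their profitability E₂/h₂ falls below the rate achievable on spawning salmon alone: E₂/h₂ = λE₁/(1 + λh₁).
Solve for λ: λE₁h₂ = E₂(1 + λh₁) → λ(E₁h₂ − E₂h₁) = E₂ → λ = E₂/(E₁h₂ − E₂h₁).
λ = 400/(1900×22 − 400×4.7) = 400/3.992e+04 = 0.01002 per min.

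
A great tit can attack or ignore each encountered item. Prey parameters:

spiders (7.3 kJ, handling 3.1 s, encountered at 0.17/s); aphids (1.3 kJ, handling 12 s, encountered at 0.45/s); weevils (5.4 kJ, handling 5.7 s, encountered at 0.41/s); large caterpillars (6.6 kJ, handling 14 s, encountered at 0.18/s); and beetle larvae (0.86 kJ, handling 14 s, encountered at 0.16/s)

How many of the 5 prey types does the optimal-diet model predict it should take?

2

E/h in descending order: spiders 2.35, weevils 0.947, large caterpillars 0.471, aphids 0.108, beetle larvae 0.0614 kJ/s. The optimal diet is the largest prefix of this list for which every included type satisfies E_i/h_i > R on the types above it.
Rate on top 1: 0.8127. weevils: 0.947 > 0.8127 → include.
Rate on top 2: 0.8942. large caterpillars: 0.471 < 0.8942 → exclude; stop.
Optimal diet: spiders, weevils — 2 of 5 types.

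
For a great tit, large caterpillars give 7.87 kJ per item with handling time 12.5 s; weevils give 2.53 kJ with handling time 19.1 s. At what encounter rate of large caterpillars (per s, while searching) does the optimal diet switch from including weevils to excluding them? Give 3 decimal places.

Drop weevils once their profitability E₂/h₂ falls below the rate achievable on large caterpillars alone: E₂/h₂ = λE₁/(1 + λh₁).
Solve for λ: λE₁h₂ = E₂(1 + λh₁) → λ(E₁h₂ − E₂h₁) = E₂ → λ = E₂/(E₁h₂ − E₂h₁).
λ = 2.53/(7.87×19.1 − 2.53×12.5) = 2.53/118.7 = 0.02132 per s.

0.021 per s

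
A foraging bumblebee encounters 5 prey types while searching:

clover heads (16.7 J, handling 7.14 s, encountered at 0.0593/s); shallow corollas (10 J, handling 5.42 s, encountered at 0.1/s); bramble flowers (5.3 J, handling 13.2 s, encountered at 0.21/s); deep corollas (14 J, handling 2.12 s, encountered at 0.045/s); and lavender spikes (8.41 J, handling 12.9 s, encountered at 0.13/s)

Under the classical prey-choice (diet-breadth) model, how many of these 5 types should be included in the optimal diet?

Rank by E/h (J/s): deep corollas 6.6, clover heads 2.34, shallow corollas 1.85, lavender spikes 0.652, bramble flowers 0.402. Include each in turn until the next type's E/h falls below the running intake rate.
Rate on top 1: 0.5751. clover heads: 2.34 > 0.5751 → include.
Rate on top 2: 1.067. shallow corollas: 1.85 > 1.067 → include.
Rate on top 3: 1.272. lavender spikes: 0.652 < 1.272 → exclude; stop.
Optimal diet: deep corollas, clover heads, shallow corollas — 3 of 5 types.

3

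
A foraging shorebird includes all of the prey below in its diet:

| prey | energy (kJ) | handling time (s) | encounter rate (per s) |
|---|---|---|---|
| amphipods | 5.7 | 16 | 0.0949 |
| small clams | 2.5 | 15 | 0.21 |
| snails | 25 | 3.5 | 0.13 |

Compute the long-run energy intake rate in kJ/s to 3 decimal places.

R = (0.0949×5.7 + 0.21×2.5 + 0.13×25) / (1 + 0.0949×16 + 0.21×15 + 0.13×3.5) = 4.316/6.123 = 0.7048 kJ/s.

0.705 kJ/s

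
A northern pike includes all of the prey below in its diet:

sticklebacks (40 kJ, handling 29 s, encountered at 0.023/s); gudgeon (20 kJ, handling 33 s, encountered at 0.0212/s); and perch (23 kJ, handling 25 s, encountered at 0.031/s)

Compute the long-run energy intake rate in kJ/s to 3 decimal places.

R = Σλ_iE_i / (1 + Σλ_ih_i)
Numerator: 0.023×40 + 0.0212×20 + 0.031×23 = 2.057
Denominator: 1 + 0.023×29 + 0.0212×33 + 0.031×25 = 3.142
R = 2.057/3.142 = 0.6548 kJ/s

0.655 kJ/s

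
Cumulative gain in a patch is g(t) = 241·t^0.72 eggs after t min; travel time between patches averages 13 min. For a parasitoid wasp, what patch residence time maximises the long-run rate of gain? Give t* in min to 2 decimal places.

33.43 min

Optimal t* satisfies g'(t*) = g(t*)/(T + t*).
g'(t) = 0.72·241·t^-0.28. Setting 0.72·241·t^-0.28 = 241·t^0.72/(13+t) gives 0.72(13+t) = t, so 0.28·t = 0.72×13.
t* = 0.72×13/0.28 = 33.43 min.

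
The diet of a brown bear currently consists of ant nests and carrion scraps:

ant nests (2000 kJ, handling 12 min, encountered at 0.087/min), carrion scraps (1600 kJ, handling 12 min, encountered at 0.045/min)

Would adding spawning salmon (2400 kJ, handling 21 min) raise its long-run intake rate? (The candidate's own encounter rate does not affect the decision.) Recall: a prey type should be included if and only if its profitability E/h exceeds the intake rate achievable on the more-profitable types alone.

Yes

Current rate: (0.087×2000 + 0.045×1600)/(1 + 0.087×12 + 0.045×12) = 95.2 kJ/min.
Profitability of spawning salmon: 2400/21 = 114.3 kJ/min.
114.3 > 95.2, so adding spawning salmon raises the average — include it.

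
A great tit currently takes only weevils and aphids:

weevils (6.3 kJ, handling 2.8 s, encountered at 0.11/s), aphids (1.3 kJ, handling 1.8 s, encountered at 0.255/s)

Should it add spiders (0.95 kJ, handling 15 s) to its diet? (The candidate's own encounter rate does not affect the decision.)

Current rate: (0.11×6.3 + 0.255×1.3)/(1 + 0.11×2.8 + 0.255×1.8) = 0.5798 kJ/s.
spiders: E/h = 0.95/15 = 0.06333 kJ/s.
0.06333 < 0.5798, so adding spiders would lower the average — exclude it.

No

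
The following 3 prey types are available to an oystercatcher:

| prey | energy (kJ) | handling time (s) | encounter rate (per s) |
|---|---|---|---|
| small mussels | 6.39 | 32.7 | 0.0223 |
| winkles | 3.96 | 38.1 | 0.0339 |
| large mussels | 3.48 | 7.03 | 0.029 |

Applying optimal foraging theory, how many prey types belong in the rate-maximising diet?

Rank by E/h (kJ/s): large mussels 0.495, small mussels 0.195, winkles 0.104. Include each in turn until the next type's E/h falls below the running intake rate.
Rate on top 1: 0.08383. small mussels: 0.195 > 0.08383 → include.
Rate on top 2: 0.1259. winkles: 0.104 < 0.1259 → exclude; stop.
Optimal diet: large mussels, small mussels — 2 of 3 types.

2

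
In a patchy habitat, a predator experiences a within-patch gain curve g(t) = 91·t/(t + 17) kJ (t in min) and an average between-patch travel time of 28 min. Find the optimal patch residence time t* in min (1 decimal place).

Optimal t* satisfies g'(t*) = g(t*)/(T + t*).
g'(t) = 91·17/(t + 17)². Setting 91·17/(t+17)² = 91t/[(t+17)(28+t)] gives 17(28+t) = t(t+17), so t² = 17×28 = 476.
t* = √476 = 21.82 min.

21.8 min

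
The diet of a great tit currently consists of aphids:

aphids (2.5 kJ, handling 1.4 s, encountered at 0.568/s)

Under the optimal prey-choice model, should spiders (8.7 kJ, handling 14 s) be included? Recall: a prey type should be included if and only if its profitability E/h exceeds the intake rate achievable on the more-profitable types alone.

Current rate: (0.568×2.5)/(1 + 0.568×1.4) = 0.791 kJ/s.
Profitability of spiders: 8.7/14 = 0.6214 kJ/s.
0.6214 < 0.791, so adding spiders would lower the average — exclude it.

No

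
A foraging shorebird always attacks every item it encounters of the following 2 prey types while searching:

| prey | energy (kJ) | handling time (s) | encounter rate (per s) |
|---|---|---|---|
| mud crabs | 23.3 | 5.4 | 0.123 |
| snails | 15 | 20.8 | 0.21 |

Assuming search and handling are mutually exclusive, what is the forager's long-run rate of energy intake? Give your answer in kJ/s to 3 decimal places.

0.997 kJ/s

R = (0.123×23.3 + 0.21×15) / (1 + 0.123×5.4 + 0.21×20.8) = 6.016/6.032 = 0.9973 kJ/s.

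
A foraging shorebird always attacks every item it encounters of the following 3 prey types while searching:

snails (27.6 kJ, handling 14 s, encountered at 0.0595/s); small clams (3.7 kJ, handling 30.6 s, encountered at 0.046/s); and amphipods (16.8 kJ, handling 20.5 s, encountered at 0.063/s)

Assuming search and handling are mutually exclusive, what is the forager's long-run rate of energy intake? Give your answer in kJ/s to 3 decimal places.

R = Σλ_iE_i / (1 + Σλ_ih_i)
Numerator: 0.0595×27.6 + 0.046×3.7 + 0.063×16.8 = 2.871
Denominator: 1 + 0.0595×14 + 0.046×30.6 + 0.063×20.5 = 4.532
R = 2.871/4.532 = 0.6334 kJ/s

0.633 kJ/s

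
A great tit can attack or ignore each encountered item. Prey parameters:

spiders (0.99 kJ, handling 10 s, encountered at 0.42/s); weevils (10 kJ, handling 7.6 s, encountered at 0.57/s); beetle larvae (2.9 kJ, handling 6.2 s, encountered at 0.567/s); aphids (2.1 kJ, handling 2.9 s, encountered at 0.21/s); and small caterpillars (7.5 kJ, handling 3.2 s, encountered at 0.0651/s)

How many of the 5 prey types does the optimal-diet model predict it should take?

2

Profitabilities (E/h, kJ/s): small caterpillars 2.34, weevils 1.32, aphids 0.724, beetle larvae 0.468, spiders 0.099. Add prey in this order while the next type's profitability exceeds the intake rate on those already taken.
Rate on top 1: 0.4041. weevils: 1.32 > 0.4041 → include.
Rate on top 2: 1.117. aphids: 0.724 < 1.117 → exclude; stop.
Optimal diet: small caterpillars, weevils — 2 of 5 types.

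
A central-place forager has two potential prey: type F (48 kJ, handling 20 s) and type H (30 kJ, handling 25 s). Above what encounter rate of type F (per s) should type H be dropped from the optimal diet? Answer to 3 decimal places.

Drop type H once their profitability E₂/h₂ falls below the rate achievable on type F alone: E₂/h₂ = λE₁/(1 + λh₁).
Solve for λ: λE₁h₂ = E₂(1 + λh₁) → λ(E₁h₂ − E₂h₁) = E₂ → λ = E₂/(E₁h₂ − E₂h₁).
λ = 30/(48×25 − 30×20) = 30/600 = 0.05 per s.

0.050 per s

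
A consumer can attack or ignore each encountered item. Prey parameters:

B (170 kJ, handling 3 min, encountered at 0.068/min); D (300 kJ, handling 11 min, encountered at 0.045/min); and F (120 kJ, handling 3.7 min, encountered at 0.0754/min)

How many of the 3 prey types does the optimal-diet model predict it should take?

3

E/h in descending order: B 56.7, F 32.4, D 27.3 kJ/min. The optimal diet is the largest prefix of this list for which every included type satisfies E_i/h_i > R on the types above it.
Rate on top 1: 9.601. F: 32.4 > 9.601 → include.
Rate on top 2: 13.9. D: 27.3 > 13.9 → include.
Optimal diet: B, F, D — 3 of 3 types.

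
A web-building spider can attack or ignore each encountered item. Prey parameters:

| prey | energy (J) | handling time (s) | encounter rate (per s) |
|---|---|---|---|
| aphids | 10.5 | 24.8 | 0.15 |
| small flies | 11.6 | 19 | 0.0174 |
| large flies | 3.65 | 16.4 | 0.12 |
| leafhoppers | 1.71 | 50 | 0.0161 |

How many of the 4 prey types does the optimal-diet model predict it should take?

2

E/h in descending order: small flies 0.611, aphids 0.423, large flies 0.223, leafhoppers 0.0342 J/s. The optimal diet is the largest prefix of this list for which every included type satisfies E_i/h_i > R on the types above it.
Rate on top 1: 0.1517. aphids: 0.423 > 0.1517 → include.
Rate on top 2: 0.3518. large flies: 0.223 < 0.3518 → exclude; stop.
Optimal diet: small flies, aphids — 2 of 4 types.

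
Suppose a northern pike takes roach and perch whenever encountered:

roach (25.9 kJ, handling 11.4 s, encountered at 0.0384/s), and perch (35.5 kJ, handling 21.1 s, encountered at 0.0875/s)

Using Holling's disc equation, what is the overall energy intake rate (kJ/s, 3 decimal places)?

Energy encountered per unit search time: 0.0384×25.9 + 0.0875×35.5 = 4.101 kJ/s.
Handling time per unit search time: 0.0384×11.4 + 0.0875×21.1 = 2.284.
Rate = 4.101/(1 + 2.284) = 1.249 kJ/s.

1.249 kJ/s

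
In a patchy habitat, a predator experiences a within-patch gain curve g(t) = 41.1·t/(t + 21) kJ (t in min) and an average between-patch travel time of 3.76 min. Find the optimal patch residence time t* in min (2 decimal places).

8.89 min

Optimal t* satisfies g'(t*) = g(t*)/(T + t*).
g'(t) = 41.1·21/(t + 21)². Setting 41.1·21/(t+21)² = 41.1t/[(t+21)(3.76+t)] gives 21(3.76+t) = t(t+21), so t² = 21×3.76 = 78.96.
t* = √78.96 = 8.886 min.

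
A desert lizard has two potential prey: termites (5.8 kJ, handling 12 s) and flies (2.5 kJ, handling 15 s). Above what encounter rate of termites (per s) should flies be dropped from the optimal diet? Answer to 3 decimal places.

0.044 per s

The zero-one rule: include flies iff E₂/h₂ > λE₁/(1+λh₁). Equality gives the switch point.
λE₁h₂ = E₂ + λE₂h₁ ⇒ λ = E₂/(E₁h₂ − E₂h₁) = 2.5/(87 − 30) = 0.04386 per s.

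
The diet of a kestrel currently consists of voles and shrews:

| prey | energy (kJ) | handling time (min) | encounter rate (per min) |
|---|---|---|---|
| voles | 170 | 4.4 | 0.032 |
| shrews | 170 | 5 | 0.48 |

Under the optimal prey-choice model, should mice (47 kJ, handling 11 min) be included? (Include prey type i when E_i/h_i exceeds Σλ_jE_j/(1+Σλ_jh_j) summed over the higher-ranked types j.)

On voles and shrews alone, R = ΣλE/(1+Σλh) = 87.04/3.541 = 24.58 kJ/min.
Profitability of mice: 47/11 = 4.273 kJ/min.
4.273 < 24.58, so adding mice would lower the average — exclude it.

No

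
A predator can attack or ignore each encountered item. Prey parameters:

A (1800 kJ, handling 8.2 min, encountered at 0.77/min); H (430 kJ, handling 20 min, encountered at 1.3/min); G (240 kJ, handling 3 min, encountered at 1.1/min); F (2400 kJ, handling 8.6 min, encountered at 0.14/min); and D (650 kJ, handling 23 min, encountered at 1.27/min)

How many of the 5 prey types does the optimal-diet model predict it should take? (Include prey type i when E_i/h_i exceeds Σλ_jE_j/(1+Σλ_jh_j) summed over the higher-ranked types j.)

2

Rank by E/h (kJ/min): F 279, A 220, G 80, D 28.3, H 21.5. Include each in turn until the next type's E/h falls below the running intake rate.
Rate on top 1: 152.5. A: 220 > 152.5 → include.
Rate on top 2: 202.2. G: 80 < 202.2 → exclude; stop.
Optimal diet: F, A — 2 of 5 types.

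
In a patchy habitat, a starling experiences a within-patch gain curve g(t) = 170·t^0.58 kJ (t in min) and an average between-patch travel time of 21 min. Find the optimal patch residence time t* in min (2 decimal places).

Maximise g(t)/(T+t): set derivative to zero → g'(t)(T+t) = g(t).
g'(t) = 0.58·170·t^-0.42. Setting 0.58·170·t^-0.42 = 170·t^0.58/(21+t) gives 0.58(21+t) = t, so 0.42·t = 0.58×21.
t* = 0.58×21/0.42 = 29 min.

29.00 min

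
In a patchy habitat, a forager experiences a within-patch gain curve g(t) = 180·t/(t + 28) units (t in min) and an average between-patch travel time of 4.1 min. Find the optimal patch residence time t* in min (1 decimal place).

Maximise g(t)/(T+t): set derivative to zero → g'(t)(T+t) = g(t).
g'(t) = 180·28/(t + 28)². Setting 180·28/(t+28)² = 180t/[(t+28)(4.1+t)] gives 28(4.1+t) = t(t+28), so t² = 28×4.1 = 114.8.
t* = √114.8 = 10.71 min.

10.7 min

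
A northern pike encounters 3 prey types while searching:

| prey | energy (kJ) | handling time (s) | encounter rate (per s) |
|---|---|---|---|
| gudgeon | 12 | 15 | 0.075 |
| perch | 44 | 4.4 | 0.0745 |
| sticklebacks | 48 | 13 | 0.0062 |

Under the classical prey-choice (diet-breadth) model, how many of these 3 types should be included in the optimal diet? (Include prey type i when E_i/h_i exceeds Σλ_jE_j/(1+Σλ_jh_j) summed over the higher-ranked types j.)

2

Profitabilities (E/h, kJ/s): perch 10, sticklebacks 3.69, gudgeon 0.8. Add prey in this order while the next type's profitability exceeds the intake rate on those already taken.
Rate on top 1: 2.469. sticklebacks: 3.69 > 2.469 → include.
Rate on top 2: 2.539. gudgeon: 0.8 < 2.539 → exclude; stop.
Optimal diet: perch, sticklebacks — 2 of 3 types.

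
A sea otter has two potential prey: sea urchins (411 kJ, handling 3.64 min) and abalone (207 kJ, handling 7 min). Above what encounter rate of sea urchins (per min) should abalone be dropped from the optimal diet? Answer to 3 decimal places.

0.097 per min

At the threshold, the rate on sea urchins alone equals the profitability of abalone: λ·411/(1 + λ·3.64) = 207/7 = 29.57.
Rearranging, λ(411 − 29.57×3.64) = 29.57, so λ = 29.57/303.4 = 0.09748 per min.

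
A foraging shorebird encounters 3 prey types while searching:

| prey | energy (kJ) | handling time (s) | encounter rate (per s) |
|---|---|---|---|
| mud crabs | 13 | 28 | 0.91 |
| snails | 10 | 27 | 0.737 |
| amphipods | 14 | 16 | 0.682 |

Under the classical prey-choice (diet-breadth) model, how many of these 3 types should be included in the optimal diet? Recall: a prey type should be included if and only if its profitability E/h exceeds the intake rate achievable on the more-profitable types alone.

Rank by E/h (kJ/s): amphipods 0.875, mud crabs 0.464, snails 0.37. Include each in turn until the next type's E/h falls below the running intake rate.
Rate on top 1: 0.8015. mud crabs: 0.464 < 0.8015 → exclude; stop.
Optimal diet: amphipods — 1 of 3 types.

1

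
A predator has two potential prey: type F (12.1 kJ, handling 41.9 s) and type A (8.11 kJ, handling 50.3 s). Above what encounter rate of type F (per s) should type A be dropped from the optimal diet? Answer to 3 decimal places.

0.030 per s

At the threshold, the rate on type F alone equals the profitability of type A: λ·12.1/(1 + λ·41.9) = 8.11/50.3 = 0.1612.
Rearranging, λ(12.1 − 0.1612×41.9) = 0.1612, so λ = 0.1612/5.344 = 0.03017 per s.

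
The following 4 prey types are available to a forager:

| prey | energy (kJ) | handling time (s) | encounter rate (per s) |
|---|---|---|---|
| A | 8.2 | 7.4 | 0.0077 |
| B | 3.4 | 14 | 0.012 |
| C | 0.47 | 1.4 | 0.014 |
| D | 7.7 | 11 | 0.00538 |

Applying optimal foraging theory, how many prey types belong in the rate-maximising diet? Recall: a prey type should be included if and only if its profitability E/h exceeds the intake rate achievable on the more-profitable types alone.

4

E/h in descending order: A 1.11, D 0.7, C 0.336, B 0.243 kJ/s. The optimal diet is the largest prefix of this list for which every included type satisfies E_i/h_i > R on the types above it.
Rate on top 1: 0.05974. D: 0.7 > 0.05974 → include.
Rate on top 2: 0.09368. C: 0.336 > 0.09368 → include.
Rate on top 3: 0.09786. B: 0.243 > 0.09786 → include.
Optimal diet: A, D, C, B — 4 of 4 types.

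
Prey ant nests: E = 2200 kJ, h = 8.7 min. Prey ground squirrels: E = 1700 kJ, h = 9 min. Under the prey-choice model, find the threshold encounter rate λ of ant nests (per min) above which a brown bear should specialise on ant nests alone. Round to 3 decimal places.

At the threshold, the rate on ant nests alone equals the profitability of ground squirrels: λ·2200/(1 + λ·8.7) = 1700/9 = 188.9.
Rearranging, λ(2200 − 188.9×8.7) = 188.9, so λ = 188.9/556.7 = 0.3393 per min.

0.339 per min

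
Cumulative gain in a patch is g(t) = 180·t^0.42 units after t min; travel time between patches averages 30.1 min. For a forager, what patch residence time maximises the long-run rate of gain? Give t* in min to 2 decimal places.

21.80 min

Optimal t* satisfies g'(t*) = g(t*)/(T + t*).
g'(t) = 0.42·180·t^-0.58. Setting 0.42·180·t^-0.58 = 180·t^0.42/(30.1+t) gives 0.42(30.1+t) = t, so 0.58·t = 0.42×30.1.
t* = 0.42×30.1/0.58 = 21.8 min.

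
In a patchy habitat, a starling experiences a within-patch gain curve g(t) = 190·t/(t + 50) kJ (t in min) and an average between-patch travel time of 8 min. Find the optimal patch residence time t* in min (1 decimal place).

20.0 min

Maximise g(t)/(T+t): set derivative to zero → g'(t)(T+t) = g(t).
g'(t) = 190·50/(t + 50)². Setting 190·50/(t+50)² = 190t/[(t+50)(8+t)] gives 50(8+t) = t(t+50), so t² = 50×8 = 400.
t* = √400 = 20 min.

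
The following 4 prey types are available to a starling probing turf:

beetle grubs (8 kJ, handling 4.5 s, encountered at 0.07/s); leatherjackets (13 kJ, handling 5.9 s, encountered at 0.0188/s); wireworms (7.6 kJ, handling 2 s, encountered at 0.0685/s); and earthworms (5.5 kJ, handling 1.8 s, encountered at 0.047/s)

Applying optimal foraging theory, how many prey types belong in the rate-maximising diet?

4

Profitabilities (E/h, kJ/s): wireworms 3.8, earthworms 3.06, leatherjackets 2.2, beetle grubs 1.78. Add prey in this order while the next type's profitability exceeds the intake rate on those already taken.
Rate on top 1: 0.4579. earthworms: 3.06 > 0.4579 → include.
Rate on top 2: 0.6378. leatherjackets: 2.2 > 0.6378 → include.
Rate on top 3: 0.7681. beetle grubs: 1.78 > 0.7681 → include.
Optimal diet: wireworms, earthworms, leatherjackets, beetle grubs — 4 of 4 types.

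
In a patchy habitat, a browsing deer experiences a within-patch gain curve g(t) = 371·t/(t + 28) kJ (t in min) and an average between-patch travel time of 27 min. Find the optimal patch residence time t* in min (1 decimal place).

Maximise g(t)/(T+t): set derivative to zero → g'(t)(T+t) = g(t).
g'(t) = 371·28/(t + 28)². Setting 371·28/(t+28)² = 371t/[(t+28)(27+t)] gives 28(27+t) = t(t+28), so t² = 28×27 = 756.
t* = √756 = 27.5 min.

27.5 min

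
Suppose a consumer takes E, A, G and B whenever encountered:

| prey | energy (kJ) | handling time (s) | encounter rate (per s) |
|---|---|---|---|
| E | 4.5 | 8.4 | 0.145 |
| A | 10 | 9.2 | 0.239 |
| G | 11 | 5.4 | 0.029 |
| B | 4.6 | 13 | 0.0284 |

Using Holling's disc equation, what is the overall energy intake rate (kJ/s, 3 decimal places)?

0.707 kJ/s

R = (0.145×4.5 + 0.239×10 + 0.029×11 + 0.0284×4.6) / (1 + 0.145×8.4 + 0.239×9.2 + 0.029×5.4 + 0.0284×13) = 3.492/4.943 = 0.7065 kJ/s.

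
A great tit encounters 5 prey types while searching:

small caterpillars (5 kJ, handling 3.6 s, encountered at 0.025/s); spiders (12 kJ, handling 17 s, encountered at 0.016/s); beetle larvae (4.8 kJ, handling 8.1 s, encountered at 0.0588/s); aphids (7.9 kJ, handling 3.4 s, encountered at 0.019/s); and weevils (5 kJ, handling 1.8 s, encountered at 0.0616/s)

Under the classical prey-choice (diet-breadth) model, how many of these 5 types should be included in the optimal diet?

E/h in descending order: weevils 2.78, aphids 2.32, small caterpillars 1.39, spiders 0.706, beetle larvae 0.593 kJ/s. The optimal diet is the largest prefix of this list for which every included type satisfies E_i/h_i > R on the types above it.
Rate on top 1: 0.2773. aphids: 2.32 > 0.2773 → include.
Rate on top 2: 0.3897. small caterpillars: 1.39 > 0.3897 → include.
Rate on top 3: 0.4608. spiders: 0.706 > 0.4608 → include.
Rate on top 4: 0.5041. beetle larvae: 0.593 > 0.5041 → include.
Optimal diet: weevils, aphids, small caterpillars, spiders, beetle larvae — 5 of 5 types.

5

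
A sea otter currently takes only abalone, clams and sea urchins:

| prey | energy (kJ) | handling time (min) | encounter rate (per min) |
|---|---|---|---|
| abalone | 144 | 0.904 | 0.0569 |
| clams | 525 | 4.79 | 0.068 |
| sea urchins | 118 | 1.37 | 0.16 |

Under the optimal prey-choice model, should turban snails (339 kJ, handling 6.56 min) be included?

Yes

Current rate: (0.0569×144 + 0.068×525 + 0.16×118)/(1 + 0.0569×0.904 + 0.068×4.79 + 0.16×1.37) = 39.32 kJ/min.
Profitability of turban snails: 339/6.56 = 51.68 kJ/min.
Since 51.68 > R, including turban snails increases the long-run rate.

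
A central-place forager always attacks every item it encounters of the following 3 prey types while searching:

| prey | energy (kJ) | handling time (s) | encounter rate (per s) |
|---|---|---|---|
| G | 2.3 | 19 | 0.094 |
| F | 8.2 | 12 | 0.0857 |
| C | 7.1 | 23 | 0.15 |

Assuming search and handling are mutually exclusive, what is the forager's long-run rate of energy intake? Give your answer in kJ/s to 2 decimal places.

0.27 kJ/s

R = Σλ_iE_i / (1 + Σλ_ih_i)
Numerator: 0.094×2.3 + 0.0857×8.2 + 0.15×7.1 = 1.984
Denominator: 1 + 0.094×19 + 0.0857×12 + 0.15×23 = 7.264
R = 1.984/7.264 = 0.2731 kJ/s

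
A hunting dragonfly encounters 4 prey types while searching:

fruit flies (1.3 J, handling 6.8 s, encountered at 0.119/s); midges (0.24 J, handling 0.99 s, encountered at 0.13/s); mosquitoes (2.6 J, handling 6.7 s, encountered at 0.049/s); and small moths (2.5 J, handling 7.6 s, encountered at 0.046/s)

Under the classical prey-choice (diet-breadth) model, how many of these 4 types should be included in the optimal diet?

4

Profitabilities (E/h, J/s): mosquitoes 0.388, small moths 0.329, midges 0.242, fruit flies 0.191. Add prey in this order while the next type's profitability exceeds the intake rate on those already taken.
Rate on top 1: 0.09591. small moths: 0.329 > 0.09591 → include.
Rate on top 2: 0.1445. midges: 0.242 > 0.1445 → include.
Rate on top 3: 0.1514. fruit flies: 0.191 > 0.1514 → include.
Optimal diet: mosquitoes, small moths, midges, fruit flies — 4 of 4 types.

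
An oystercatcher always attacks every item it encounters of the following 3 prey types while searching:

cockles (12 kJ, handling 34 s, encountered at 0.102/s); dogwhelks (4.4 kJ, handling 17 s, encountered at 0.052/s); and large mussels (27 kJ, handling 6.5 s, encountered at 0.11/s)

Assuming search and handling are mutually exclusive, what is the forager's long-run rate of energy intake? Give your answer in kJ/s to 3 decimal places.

Energy encountered per unit search time: 0.102×12 + 0.052×4.4 + 0.11×27 = 4.423 kJ/s.
Handling time per unit search time: 0.102×34 + 0.052×17 + 0.11×6.5 = 5.067.
Rate = 4.423/(1 + 5.067) = 0.729 kJ/s.

0.729 kJ/s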